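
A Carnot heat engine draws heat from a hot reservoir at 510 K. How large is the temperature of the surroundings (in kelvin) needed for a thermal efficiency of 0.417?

T_C ≈ 297 K

From η = 1 − T_C/T_H, T_C = T_H·(1 − η) = 510.00 × (1 − 0.417) = 297 K.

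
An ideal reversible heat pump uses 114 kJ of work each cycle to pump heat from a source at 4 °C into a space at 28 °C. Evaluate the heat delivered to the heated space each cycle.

T_H = 28 °C → 28 + 273.15 = 301.15 K.
T_C = 4 °C → 4 + 273.15 = 277.15 K.
For a reversible heat pump, COP_HP = T_H/(T_H − T_C) = 301.15/24.00 = 12.5479.
Q_H = COP_HP · W = 12.5479 × 114 = 1430 kJ.

Q_H ≈ 1430 kJ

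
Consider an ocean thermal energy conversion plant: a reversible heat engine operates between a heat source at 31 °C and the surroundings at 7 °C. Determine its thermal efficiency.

η ≈ 0.07891

T_H = 31 °C → 31 + 273.15 = 304.15 K.
T_C = 7 °C → 7 + 273.15 = 280.15 K.
For a reversible engine, η = 1 − T_C/T_H = 1 − 280.15/304.15 = 0.07891.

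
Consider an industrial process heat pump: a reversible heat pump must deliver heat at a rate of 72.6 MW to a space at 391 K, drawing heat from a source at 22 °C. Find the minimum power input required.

T_C = 22 °C → 22 + 273.15 = 295.15 K.
For a reversible heat pump, COP_HP = T_H/(T_H − T_C) = 391.00/95.85 = 4.0793.
W = Q_H/COP_HP = 72.6/4.0793 = 17.8 MW.

Ẇ_in ≈ 17.8 MW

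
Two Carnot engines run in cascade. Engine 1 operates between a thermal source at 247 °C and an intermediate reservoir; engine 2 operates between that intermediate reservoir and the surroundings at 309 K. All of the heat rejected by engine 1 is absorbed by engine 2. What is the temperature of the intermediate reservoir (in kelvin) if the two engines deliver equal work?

T_m ≈ 415 K

T_H = 247 °C → 247 + 273.15 = 520.15 K.
For reversible stages Q_m = Q_H·(T_m/T_H). Setting W₁ = Q_H(1 − T_m/T_H) equal to W₂ = Q_m(1 − T_C/T_m) = Q_H·(T_m − T_C)/T_H gives T_H − T_m = T_m − T_C, so T_m = (T_H + T_C)/2 = (520.15 + 309.00)/2 = 415 K.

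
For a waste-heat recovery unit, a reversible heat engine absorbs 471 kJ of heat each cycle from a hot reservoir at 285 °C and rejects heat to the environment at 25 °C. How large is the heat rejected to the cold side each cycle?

T_H = 285 °C → 285 + 273.15 = 558.15 K.
T_C = 25 °C → 25 + 273.15 = 298.15 K.
Carnot efficiency: η = 1 − T_C/T_H = 1 − 298.15/558.15 = 0.4658.
For a reversible cycle Q_C/Q_H = T_C/T_H, so Q_C = 471 × 298.15/558.15 = 251.6 kJ.

Q_C ≈ 251.6 kJ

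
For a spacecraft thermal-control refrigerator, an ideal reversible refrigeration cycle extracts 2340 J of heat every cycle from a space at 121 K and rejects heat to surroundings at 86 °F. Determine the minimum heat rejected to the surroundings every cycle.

T_H = 86 °F → (86 − 32) × 5/9 = 30.00 °C = 303.15 K.
For a reversible cycle Q_H/Q_C = T_H/T_C, so Q_H = Q_C·T_H/T_C = 2340 × 303.15/121.00 = 5860 J.

Q_H ≈ 5860 J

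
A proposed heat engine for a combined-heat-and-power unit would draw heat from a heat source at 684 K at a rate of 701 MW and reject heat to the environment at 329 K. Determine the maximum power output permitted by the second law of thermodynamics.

No engine can exceed the Carnot limit: η_max = 1 − T_C/T_H = 1 − 329.00/684.00 = 0.5190.
W_max = η_max · Q_H = 0.5190 × 701 = 364 MW.

Ẇ_max ≈ 364 MW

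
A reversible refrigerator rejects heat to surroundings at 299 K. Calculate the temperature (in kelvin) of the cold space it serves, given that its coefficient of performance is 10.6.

COP_R = T_C/(T_H − T_C) ⇒ T_C = T_H·COP_R/(1 + COP_R) = 299.00 × 10.6/(1 + 10.6) = 273 K.

T_C ≈ 273 K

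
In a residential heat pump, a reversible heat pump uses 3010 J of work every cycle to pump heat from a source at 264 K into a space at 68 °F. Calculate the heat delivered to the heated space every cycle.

T_H = 68 °F → (68 − 32) × 5/9 = 20.00 °C = 293.15 K.
For a reversible heat pump, COP_HP = T_H/(T_H − T_C) = 293.15/29.15 = 10.0566.
Q_H = COP_HP · W = 10.0566 × 3010 = 30300 J.

Q_H ≈ 30300 J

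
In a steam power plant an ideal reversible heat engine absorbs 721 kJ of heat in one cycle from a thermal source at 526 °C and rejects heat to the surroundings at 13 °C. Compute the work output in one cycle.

W ≈ 462.8 kJ

T_H = 526 °C → 526 + 273.15 = 799.15 K.
T_C = 13 °C → 13 + 273.15 = 286.15 K.
For a reversible engine, η = 1 − T_C/T_H = 1 − 286.15/799.15 = 0.6419.
W = η·Q_H = 0.6419 × 721 = 462.8 kJ.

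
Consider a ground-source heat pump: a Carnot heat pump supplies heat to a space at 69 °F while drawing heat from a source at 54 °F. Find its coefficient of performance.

COP_HP ≈ 35.2

T_H = 69 °F → (69 − 32) × 5/9 = 20.56 °C = 293.71 K.
T_C = 54 °F → (54 − 32) × 5/9 = 12.22 °C = 285.37 K.
COP_HP = T_H/(T_H − T_C) = 293.71/(293.71 − 285.37) = 35.2.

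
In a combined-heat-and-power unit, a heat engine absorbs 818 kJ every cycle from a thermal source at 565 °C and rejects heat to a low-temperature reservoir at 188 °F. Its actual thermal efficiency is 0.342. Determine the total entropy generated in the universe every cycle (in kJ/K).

T_H = 565 °C → 565 + 273.15 = 838.15 K.
T_C = 188 °F → (188 − 32) × 5/9 = 86.67 °C = 359.82 K.
W = η·Q_H = 0.342 × 818 = 279.8 kJ, so Q_C = Q_H − W = 538.2 kJ.
Reservoir entropy changes: ΔS_H = −Q_H/T_H = −818/838.15 = -0.9760 kJ/K and ΔS_C = +Q_C/T_C = 538.2/359.82 = 1.496 kJ/K.
ΔS_univ = −Q_H/T_H + Q_C/T_C = 0.520 kJ/K (> 0, since η = 0.342 < η_Carnot = 0.571).

ΔS_univ ≈ 0.520 kJ/K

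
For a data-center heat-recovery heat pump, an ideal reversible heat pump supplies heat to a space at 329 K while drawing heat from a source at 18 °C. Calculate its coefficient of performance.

T_C = 18 °C → 18 + 273.15 = 291.15 K.
Reversible heating COP: COP_HP = T_H/(T_H − T_C) = 329.00/(329.00 − 291.15) = 8.692.

COP_HP ≈ 8.692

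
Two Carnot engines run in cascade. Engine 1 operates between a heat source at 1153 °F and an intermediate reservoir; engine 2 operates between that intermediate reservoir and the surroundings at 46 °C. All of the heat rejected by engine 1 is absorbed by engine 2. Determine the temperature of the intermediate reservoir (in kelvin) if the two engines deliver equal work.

T_H = 1153 °F → (1153 − 32) × 5/9 = 622.78 °C = 895.93 K.
T_C = 46 °C → 46 + 273.15 = 319.15 K.
For reversible stages Q_m = Q_H·(T_m/T_H). Setting W₁ = Q_H(1 − T_m/T_H) equal to W₂ = Q_m(1 − T_C/T_m) = Q_H·(T_m − T_C)/T_H gives T_H − T_m = T_m − T_C, so T_m = (T_H + T_C)/2 = (895.93 + 319.15)/2 = 607.5 K.

T_m ≈ 607.5 K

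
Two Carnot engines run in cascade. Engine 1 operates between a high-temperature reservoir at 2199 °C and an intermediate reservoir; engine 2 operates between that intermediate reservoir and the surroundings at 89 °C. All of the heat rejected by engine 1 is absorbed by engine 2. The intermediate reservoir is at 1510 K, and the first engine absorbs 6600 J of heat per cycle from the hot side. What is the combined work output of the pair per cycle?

T_H = 2199 °C → 2199 + 273.15 = 2472.15 K.
T_C = 89 °C → 89 + 273.15 = 362.15 K.
Two reversible stages in series are equivalent to a single Carnot engine between T_H and T_C, so η_total = 1 − T_C/T_H = 1 − 362.15/2472.15 = 0.8535.
W_total = η_total · Q_H = 0.8535 × 6600 = 5630 J.

W_total ≈ 5630 J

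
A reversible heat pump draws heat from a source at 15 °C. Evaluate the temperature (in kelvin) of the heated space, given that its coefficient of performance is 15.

T_H ≈ 309 K

T_C = 15 °C → 15 + 273.15 = 288.15 K.
COP_HP = T_H/(T_H − T_C) ⇒ T_H = T_C·COP_HP/(COP_HP − 1) = 288.15 × 15/(15 − 1) = 309 K.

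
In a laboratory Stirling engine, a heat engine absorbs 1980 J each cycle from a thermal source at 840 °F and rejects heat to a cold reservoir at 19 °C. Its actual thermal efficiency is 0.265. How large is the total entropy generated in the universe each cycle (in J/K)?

ΔS_univ ≈ 2.239 J/K

T_H = 840 °F → (840 − 32) × 5/9 = 448.89 °C = 722.04 K.
T_C = 19 °C → 19 + 273.15 = 292.15 K.
W = η·Q_H = 0.265 × 1980 = 524.7 J, so Q_C = Q_H − W = 1455 J.
The hot reservoir loses entropy Q_H/T_H = 1980/722.04 = 2.742 J/K; the cold reservoir gains Q_C/T_C = 1455/292.15 = 4.981 J/K.
ΔS_univ = −Q_H/T_H + Q_C/T_C = 2.239 J/K (> 0, since η = 0.265 < η_Carnot = 0.595).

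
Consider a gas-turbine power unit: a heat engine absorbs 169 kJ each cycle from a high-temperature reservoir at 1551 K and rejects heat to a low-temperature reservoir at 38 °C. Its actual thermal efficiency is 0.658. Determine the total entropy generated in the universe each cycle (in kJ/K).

T_C = 38 °C → 38 + 273.15 = 311.15 K.
W = η·Q_H = 0.658 × 169 = 111.2 kJ, so Q_C = Q_H − W = 57.80 kJ.
Entropy balance on the reservoirs: −Q_H/T_H = -0.1090 kJ/K, +Q_C/T_C = 0.1858 kJ/K.
ΔS_univ = −Q_H/T_H + Q_C/T_C = 0.0768 kJ/K (> 0, since η = 0.658 < η_Carnot = 0.799).

ΔS_univ ≈ 0.0768 kJ/K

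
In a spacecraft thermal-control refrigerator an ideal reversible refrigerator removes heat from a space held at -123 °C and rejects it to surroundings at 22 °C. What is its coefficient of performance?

T_H = 22 °C → 22 + 273.15 = 295.15 K.
T_C = -123 °C → -123 + 273.15 = 150.15 K.
For a reversible refrigerator, COP_R = T_C/(T_H − T_C) = 150.15/(295.15 − 150.15) = 1.04.

COP_R ≈ 1.04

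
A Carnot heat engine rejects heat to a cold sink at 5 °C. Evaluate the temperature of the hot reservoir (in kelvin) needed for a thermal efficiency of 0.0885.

T_H ≈ 305.2 K

T_C = 5 °C → 5 + 273.15 = 278.15 K.
From η = 1 − T_C/T_H, solving for T_H gives T_H = T_C/(1 − η) = 278.15/(1 − 0.0885) = 305.2 K.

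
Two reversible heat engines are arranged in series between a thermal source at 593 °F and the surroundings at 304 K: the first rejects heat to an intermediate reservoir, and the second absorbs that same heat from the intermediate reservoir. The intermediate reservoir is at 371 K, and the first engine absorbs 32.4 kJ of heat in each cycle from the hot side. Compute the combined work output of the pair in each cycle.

T_H = 593 °F → (593 − 32) × 5/9 = 311.67 °C = 584.82 K.
Two reversible stages in series are equivalent to a single Carnot engine between T_H and T_C, so η_total = 1 − T_C/T_H = 1 − 304.00/584.82 = 0.4802.
W_total = η_total · Q_H = 0.4802 × 32.4 = 15.6 kJ.

W_total ≈ 15.6 kJ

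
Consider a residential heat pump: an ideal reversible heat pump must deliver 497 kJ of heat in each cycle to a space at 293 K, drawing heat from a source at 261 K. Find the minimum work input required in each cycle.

W_in ≈ 54.3 kJ

COP_HP = T_H/(T_H − T_C) = 293.00/32.00 = 9.1562.
W = Q_H/COP_HP = 497/9.1562 = 54.3 kJ.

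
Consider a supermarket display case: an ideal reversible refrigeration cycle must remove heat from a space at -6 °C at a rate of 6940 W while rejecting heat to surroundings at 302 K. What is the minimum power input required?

Ẇ_in ≈ 905 W

T_C = -6 °C → -6 + 273.15 = 267.15 K.
Carnot COP: COP_R = T_C/(T_H − T_C) = 267.15/34.85 = 7.6657.
W = Q_C/COP_R = 6940/7.6657 = 905 W.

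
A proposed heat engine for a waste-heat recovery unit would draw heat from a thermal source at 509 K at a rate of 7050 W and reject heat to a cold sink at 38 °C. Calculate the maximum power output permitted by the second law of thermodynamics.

Ẇ_max ≈ 2740 W

T_C = 38 °C → 38 + 273.15 = 311.15 K.
The second-law ceiling is the Carnot efficiency, η_max = 1 − T_C/T_H = 1 − 311.15/509.00 = 0.3887.
W_max = η_max · Q_H = 0.3887 × 7050 = 2740 W.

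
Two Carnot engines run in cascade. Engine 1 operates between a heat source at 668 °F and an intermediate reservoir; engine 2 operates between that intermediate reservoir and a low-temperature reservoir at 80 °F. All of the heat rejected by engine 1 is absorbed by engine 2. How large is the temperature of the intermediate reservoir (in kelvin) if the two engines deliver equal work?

T_H = 668 °F → (668 − 32) × 5/9 = 353.33 °C = 626.48 K.
T_C = 80 °F → (80 − 32) × 5/9 = 26.67 °C = 299.82 K.
For reversible stages Q_m = Q_H·(T_m/T_H). Setting W₁ = Q_H(1 − T_m/T_H) equal to W₂ = Q_m(1 − T_C/T_m) = Q_H·(T_m − T_C)/T_H gives T_H − T_m = T_m − T_C, so T_m = (T_H + T_C)/2 = (626.48 + 299.82)/2 = 463.1 K.

T_m ≈ 463.1 K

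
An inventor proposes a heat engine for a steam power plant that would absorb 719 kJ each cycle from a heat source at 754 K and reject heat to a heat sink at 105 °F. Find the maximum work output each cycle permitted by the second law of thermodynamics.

T_C = 105 °F → (105 − 32) × 5/9 = 40.56 °C = 313.71 K.
The second-law ceiling is the Carnot efficiency, η_max = 1 − T_C/T_H = 1 − 313.71/754.00 = 0.5839.
W_max = η_max · Q_H = 0.5839 × 719 = 420 kJ.

W_max ≈ 420 kJ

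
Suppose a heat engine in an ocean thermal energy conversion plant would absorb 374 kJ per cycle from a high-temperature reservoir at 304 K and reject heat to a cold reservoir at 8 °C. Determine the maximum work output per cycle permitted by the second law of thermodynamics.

W_max ≈ 28.11 kJ

T_C = 8 °C → 8 + 273.15 = 281.15 K.
The second-law ceiling is the Carnot efficiency, η_max = 1 − T_C/T_H = 1 − 281.15/304.00 = 0.0752.
W_max = η_max · Q_H = 0.0752 × 374 = 28.11 kJ.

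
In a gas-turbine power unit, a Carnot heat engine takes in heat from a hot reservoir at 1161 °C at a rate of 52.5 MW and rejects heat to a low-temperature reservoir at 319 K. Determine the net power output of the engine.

Ẇ ≈ 40.82 MW

T_H = 1161 °C → 1161 + 273.15 = 1434.15 K.
η_rev = 1 − T_C/T_H = 1 − 319.00/1434.15 = 0.7776.
W = η·Q_H = 0.7776 × 52.5 = 40.82 MW.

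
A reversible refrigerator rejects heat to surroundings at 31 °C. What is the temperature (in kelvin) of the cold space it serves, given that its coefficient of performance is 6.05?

T_H = 31 °C → 31 + 273.15 = 304.15 K.
COP_R = T_C/(T_H − T_C) ⇒ T_C = T_H·COP_R/(1 + COP_R) = 304.15 × 6.05/(1 + 6.05) = 261 K.

T_C ≈ 261 K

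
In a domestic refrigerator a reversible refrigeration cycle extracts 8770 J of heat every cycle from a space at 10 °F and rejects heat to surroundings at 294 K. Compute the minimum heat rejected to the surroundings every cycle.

Q_H ≈ 9882 J

T_C = 10 °F → (10 − 32) × 5/9 = -12.22 °C = 260.93 K.
For a reversible cycle Q_H/Q_C = T_H/T_C, so Q_H = Q_C·T_H/T_C = 8770 × 294.00/260.93 = 9882 J.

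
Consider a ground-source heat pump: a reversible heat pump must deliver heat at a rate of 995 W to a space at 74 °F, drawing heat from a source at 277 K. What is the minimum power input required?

Ẇ_in ≈ 65.4 W

T_H = 74 °F → (74 − 32) × 5/9 = 23.33 °C = 296.48 K.
For a reversible heat pump, COP_HP = T_H/(T_H − T_C) = 296.48/19.48 = 15.2173.
W = Q_H/COP_HP = 995/15.2173 = 65.4 W.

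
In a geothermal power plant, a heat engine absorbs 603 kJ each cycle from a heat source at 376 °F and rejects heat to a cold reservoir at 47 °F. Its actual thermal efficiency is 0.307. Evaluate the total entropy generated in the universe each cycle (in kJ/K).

ΔS_univ ≈ 0.1857 kJ/K

T_H = 376 °F → (376 − 32) × 5/9 = 191.11 °C = 464.26 K.
T_C = 47 °F → (47 − 32) × 5/9 = 8.33 °C = 281.48 K.
W = η·Q_H = 0.307 × 603 = 185.1 kJ, so Q_C = Q_H − W = 417.9 kJ.
The hot reservoir loses entropy Q_H/T_H = 603/464.26 = 1.299 kJ/K; the cold reservoir gains Q_C/T_C = 417.9/281.48 = 1.485 kJ/K.
ΔS_univ = −Q_H/T_H + Q_C/T_C = 0.1857 kJ/K (> 0, since η = 0.307 < η_Carnot = 0.394).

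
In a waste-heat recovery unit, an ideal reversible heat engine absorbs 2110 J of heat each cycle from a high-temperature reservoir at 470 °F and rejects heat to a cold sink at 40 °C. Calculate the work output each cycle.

T_H = 470 °F → (470 − 32) × 5/9 = 243.33 °C = 516.48 K.
T_C = 40 °C → 40 + 273.15 = 313.15 K.
Since the cycle is reversible, η = 1 − T_C/T_H = 1 − 313.15/516.48 = 0.3937.
W = η·Q_H = 0.3937 × 2110 = 830.7 J.

W ≈ 830.7 J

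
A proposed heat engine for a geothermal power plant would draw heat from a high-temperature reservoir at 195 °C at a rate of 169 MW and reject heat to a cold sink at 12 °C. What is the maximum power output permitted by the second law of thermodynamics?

T_H = 195 °C → 195 + 273.15 = 468.15 K.
T_C = 12 °C → 12 + 273.15 = 285.15 K.
No engine can exceed the Carnot limit: η_max = 1 − T_C/T_H = 1 − 285.15/468.15 = 0.3909.
W_max = η_max · Q_H = 0.3909 × 169 = 66.1 MW.

Ẇ_max ≈ 66.1 MW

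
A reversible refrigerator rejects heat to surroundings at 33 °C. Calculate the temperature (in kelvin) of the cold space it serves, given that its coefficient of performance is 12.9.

T_C ≈ 284.1 K

T_H = 33 °C → 33 + 273.15 = 306.15 K.
COP_R = T_C/(T_H − T_C) ⇒ T_C = T_H·COP_R/(1 + COP_R) = 306.15 × 12.9/(1 + 12.9) = 284.1 K.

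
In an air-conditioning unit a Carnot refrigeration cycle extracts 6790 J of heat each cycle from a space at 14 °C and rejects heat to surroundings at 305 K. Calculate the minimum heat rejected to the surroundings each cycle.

T_C = 14 °C → 14 + 273.15 = 287.15 K.
For a reversible cycle Q_H/Q_C = T_H/T_C, so Q_H = Q_C·T_H/T_C = 6790 × 305.00/287.15 = 7212 J.

Q_H ≈ 7212 J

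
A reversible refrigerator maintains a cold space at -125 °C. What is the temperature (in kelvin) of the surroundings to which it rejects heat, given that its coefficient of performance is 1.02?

T_H ≈ 293 K

T_C = -125 °C → -125 + 273.15 = 148.15 K.
COP_R = T_C/(T_H − T_C) ⇒ T_H = T_C·(1 + 1/COP_R) = 148.15 × (1 + 1/1.02) = 293 K.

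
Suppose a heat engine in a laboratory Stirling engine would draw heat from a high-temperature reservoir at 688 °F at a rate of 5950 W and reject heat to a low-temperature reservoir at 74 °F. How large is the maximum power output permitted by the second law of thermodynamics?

Ẇ_max ≈ 3180 W

T_H = 688 °F → (688 − 32) × 5/9 = 364.44 °C = 637.59 K.
T_C = 74 °F → (74 − 32) × 5/9 = 23.33 °C = 296.48 K.
The second-law ceiling is the Carnot efficiency, η_max = 1 − T_C/T_H = 1 − 296.48/637.59 = 0.5350.
W_max = η_max · Q_H = 0.5350 × 5950 = 3180 W.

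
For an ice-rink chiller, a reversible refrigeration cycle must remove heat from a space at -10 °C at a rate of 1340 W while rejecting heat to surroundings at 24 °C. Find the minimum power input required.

T_H = 24 °C → 24 + 273.15 = 297.15 K.
T_C = -10 °C → -10 + 273.15 = 263.15 K.
Carnot COP: COP_R = T_C/(T_H − T_C) = 263.15/34.00 = 7.7397.
W = Q_C/COP_R = 1340/7.7397 = 173 W.

Ẇ_in ≈ 173 W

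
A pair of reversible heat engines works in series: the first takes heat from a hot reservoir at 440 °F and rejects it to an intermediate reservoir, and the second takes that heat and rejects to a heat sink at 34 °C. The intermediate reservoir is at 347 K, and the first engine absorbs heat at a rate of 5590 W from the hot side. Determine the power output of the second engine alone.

Ẇ₂ ≈ 446 W

T_H = 440 °F → (440 − 32) × 5/9 = 226.67 °C = 499.82 K.
T_C = 34 °C → 34 + 273.15 = 307.15 K.
Heat entering the second stage: Q_m = Q_H·(T_m/T_H) = 5590 × 347.00/499.82 = 3880 W.
Second-stage efficiency η₂ = 1 − T_C/T_m = 1 − 307.15/347.00 = 0.1148, so W₂ = η₂·Q_m = 446 W.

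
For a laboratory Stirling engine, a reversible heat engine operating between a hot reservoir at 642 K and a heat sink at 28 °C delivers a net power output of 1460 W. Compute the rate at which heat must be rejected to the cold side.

T_C = 28 °C → 28 + 273.15 = 301.15 K.
Since the cycle is reversible, η = 1 − T_C/T_H = 1 − 301.15/642.00 = 0.5309.
Since Q_C/Q_H = T_C/T_H and Q_H = W/η, Q_C = W·T_C/(T_H − T_C) = 1460 × 301.15/340.85 = 1290 W.

Q̇_C ≈ 1290 W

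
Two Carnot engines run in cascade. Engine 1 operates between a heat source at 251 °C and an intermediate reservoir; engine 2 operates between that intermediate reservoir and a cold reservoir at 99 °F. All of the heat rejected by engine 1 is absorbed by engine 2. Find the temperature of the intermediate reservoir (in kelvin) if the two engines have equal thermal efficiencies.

T_H = 251 °C → 251 + 273.15 = 524.15 K.
T_C = 99 °F → (99 − 32) × 5/9 = 37.22 °C = 310.37 K.
Equal efficiencies require 1 − T_m/T_H = 1 − T_C/T_m, i.e. T_m/T_H = T_C/T_m, so T_m = √(T_H·T_C) = √(524.15 × 310.37) = 403 K.

T_m ≈ 403 K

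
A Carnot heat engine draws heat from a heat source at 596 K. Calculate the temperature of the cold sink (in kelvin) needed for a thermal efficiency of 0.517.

T_C ≈ 288 K

From η = 1 − T_C/T_H, T_C = T_H·(1 − η) = 596.00 × (1 − 0.517) = 288 K.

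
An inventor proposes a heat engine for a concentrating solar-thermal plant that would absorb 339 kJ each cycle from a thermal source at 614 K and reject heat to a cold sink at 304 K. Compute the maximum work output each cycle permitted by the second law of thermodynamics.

W_max ≈ 171.2 kJ

The second-law ceiling is the Carnot efficiency, η_max = 1 − T_C/T_H = 1 − 304.00/614.00 = 0.5049.
W_max = η_max · Q_H = 0.5049 × 339 = 171.2 kJ.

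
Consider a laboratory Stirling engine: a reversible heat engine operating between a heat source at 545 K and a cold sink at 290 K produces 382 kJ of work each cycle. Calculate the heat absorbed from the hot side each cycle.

Q_H ≈ 816.4 kJ

For a reversible engine, η = 1 − T_C/T_H = 1 − 290.00/545.00 = 0.4679.
Q_H = W/η = 382/0.4679 = 816.4 kJ.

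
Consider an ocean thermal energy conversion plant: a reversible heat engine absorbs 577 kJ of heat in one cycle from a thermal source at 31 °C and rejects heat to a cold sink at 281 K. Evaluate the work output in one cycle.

T_H = 31 °C → 31 + 273.15 = 304.15 K.
Carnot efficiency: η = 1 − T_C/T_H = 1 − 281.00/304.15 = 0.0761.
W = η·Q_H = 0.0761 × 577 = 43.9 kJ.

W ≈ 43.9 kJ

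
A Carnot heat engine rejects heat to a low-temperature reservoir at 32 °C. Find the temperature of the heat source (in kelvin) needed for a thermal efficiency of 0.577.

T_C = 32 °C → 32 + 273.15 = 305.15 K.
From η = 1 − T_C/T_H, solving for T_H gives T_H = T_C/(1 − η) = 305.15/(1 − 0.577) = 721 K.

T_H ≈ 721 K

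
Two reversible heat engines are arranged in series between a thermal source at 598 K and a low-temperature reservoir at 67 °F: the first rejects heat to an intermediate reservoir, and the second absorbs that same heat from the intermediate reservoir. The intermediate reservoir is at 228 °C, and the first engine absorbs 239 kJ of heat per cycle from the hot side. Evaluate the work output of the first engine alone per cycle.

T_C = 67 °F → (67 − 32) × 5/9 = 19.44 °C = 292.59 K.
T_m = 228 °C → 228 + 273.15 = 501.15 K.
First-stage efficiency η₁ = 1 − T_m/T_H = 1 − 501.15/598.00 = 0.1620.
W₁ = η₁·Q_H = 0.1620 × 239 = 38.7 kJ.

W₁ ≈ 38.7 kJ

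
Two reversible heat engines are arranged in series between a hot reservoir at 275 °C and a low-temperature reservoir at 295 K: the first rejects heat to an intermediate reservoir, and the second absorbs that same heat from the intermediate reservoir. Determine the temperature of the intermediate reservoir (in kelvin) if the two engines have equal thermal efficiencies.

T_m ≈ 402.1 K

T_H = 275 °C → 275 + 273.15 = 548.15 K.
Equal efficiencies require 1 − T_m/T_H = 1 − T_C/T_m, i.e. T_m/T_H = T_C/T_m, so T_m = √(T_H·T_C) = √(548.15 × 295.00) = 402.1 K.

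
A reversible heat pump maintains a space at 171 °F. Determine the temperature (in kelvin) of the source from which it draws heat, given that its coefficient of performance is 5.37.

T_H = 171 °F → (171 − 32) × 5/9 = 77.22 °C = 350.37 K.
COP_HP = T_H/(T_H − T_C) ⇒ T_C = T_H·(COP_HP − 1)/COP_HP = 350.37 × (5.37 − 1)/5.37 = 285 K.

T_C ≈ 285 K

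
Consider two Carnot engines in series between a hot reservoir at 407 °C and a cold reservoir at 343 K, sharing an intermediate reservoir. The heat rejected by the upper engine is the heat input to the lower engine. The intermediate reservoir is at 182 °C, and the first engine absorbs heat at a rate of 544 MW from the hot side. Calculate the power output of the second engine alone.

T_H = 407 °C → 407 + 273.15 = 680.15 K.
T_m = 182 °C → 182 + 273.15 = 455.15 K.
Heat entering the second stage: Q_m = Q_H·(T_m/T_H) = 544 × 455.15/680.15 = 364 MW.
Second-stage efficiency η₂ = 1 − T_C/T_m = 1 − 343.00/455.15 = 0.2464, so W₂ = η₂·Q_m = 89.7 MW.

Ẇ₂ ≈ 89.7 MW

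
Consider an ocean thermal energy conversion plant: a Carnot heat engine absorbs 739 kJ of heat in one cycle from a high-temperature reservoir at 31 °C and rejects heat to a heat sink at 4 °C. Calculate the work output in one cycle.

W ≈ 65.6 kJ

T_H = 31 °C → 31 + 273.15 = 304.15 K.
T_C = 4 °C → 4 + 273.15 = 277.15 K.
Since the cycle is reversible, η = 1 − T_C/T_H = 1 − 277.15/304.15 = 0.0888.
W = η·Q_H = 0.0888 × 739 = 65.6 kJ.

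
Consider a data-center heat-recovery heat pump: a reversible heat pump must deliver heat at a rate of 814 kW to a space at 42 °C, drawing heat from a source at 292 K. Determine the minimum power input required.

T_H = 42 °C → 42 + 273.15 = 315.15 K.
The Carnot heat-pump COP is COP_HP = T_H/(T_H − T_C) = 315.15/23.15 = 13.6134.
W = Q_H/COP_HP = 814/13.6134 = 59.79 kW.

Ẇ_in ≈ 59.79 kW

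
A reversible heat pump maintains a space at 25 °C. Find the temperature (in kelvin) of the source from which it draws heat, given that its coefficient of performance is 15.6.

T_H = 25 °C → 25 + 273.15 = 298.15 K.
COP_HP = T_H/(T_H − T_C) ⇒ T_C = T_H·(COP_HP − 1)/COP_HP = 298.15 × (15.6 − 1)/15.6 = 279.0 K.

T_C ≈ 279.0 K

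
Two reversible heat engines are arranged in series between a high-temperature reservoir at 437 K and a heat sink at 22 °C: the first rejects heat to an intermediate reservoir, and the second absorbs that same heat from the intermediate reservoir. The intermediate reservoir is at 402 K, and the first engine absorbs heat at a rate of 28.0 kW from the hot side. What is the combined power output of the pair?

T_C = 22 °C → 22 + 273.15 = 295.15 K.
Two reversible stages in series are equivalent to a single Carnot engine between T_H and T_C, so η_total = 1 − T_C/T_H = 1 − 295.15/437.00 = 0.3246.
W_total = η_total · Q_H = 0.3246 × 28.0 = 9.09 kW.

Ẇ_total ≈ 9.09 kW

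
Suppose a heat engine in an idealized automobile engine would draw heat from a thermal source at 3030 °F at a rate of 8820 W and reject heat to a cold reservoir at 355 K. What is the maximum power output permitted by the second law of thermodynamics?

Ẇ_max ≈ 7205 W

T_H = 3030 °F → (3030 − 32) × 5/9 = 1665.56 °C = 1938.71 K.
By the Carnot theorem, η_max = 1 − T_C/T_H = 1 − 355.00/1938.71 = 0.8169.
W_max = η_max · Q_H = 0.8169 × 8820 = 7205 W.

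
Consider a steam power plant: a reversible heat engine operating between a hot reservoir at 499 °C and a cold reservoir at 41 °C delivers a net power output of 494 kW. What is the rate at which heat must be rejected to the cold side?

Q̇_C ≈ 338.8 kW

T_H = 499 °C → 499 + 273.15 = 772.15 K.
T_C = 41 °C → 41 + 273.15 = 314.15 K.
η_rev = 1 − T_C/T_H = 1 − 314.15/772.15 = 0.5931.
Since Q_C/Q_H = T_C/T_H and Q_H = W/η, Q_C = W·T_C/(T_H − T_C) = 494 × 314.15/458.00 = 338.8 kW.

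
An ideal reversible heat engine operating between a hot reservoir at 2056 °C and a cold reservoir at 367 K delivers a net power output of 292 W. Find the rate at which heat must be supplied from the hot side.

Q̇_H ≈ 347 W

T_H = 2056 °C → 2056 + 273.15 = 2329.15 K.
For a reversible engine, η = 1 − T_C/T_H = 1 − 367.00/2329.15 = 0.8424.
Q_H = W/η = 292/0.8424 = 347 W.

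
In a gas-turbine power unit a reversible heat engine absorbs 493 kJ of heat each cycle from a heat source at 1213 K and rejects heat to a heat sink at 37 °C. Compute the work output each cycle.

T_C = 37 °C → 37 + 273.15 = 310.15 K.
Since the cycle is reversible, η = 1 − T_C/T_H = 1 − 310.15/1213.00 = 0.7443.
W = η·Q_H = 0.7443 × 493 = 367 kJ.

W ≈ 367 kJ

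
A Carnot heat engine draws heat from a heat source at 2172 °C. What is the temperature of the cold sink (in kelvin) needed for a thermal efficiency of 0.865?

T_H = 2172 °C → 2172 + 273.15 = 2445.15 K.
From η = 1 − T_C/T_H, T_C = T_H·(1 − η) = 2445.15 × (1 − 0.865) = 330.1 K.

T_C ≈ 330.1 K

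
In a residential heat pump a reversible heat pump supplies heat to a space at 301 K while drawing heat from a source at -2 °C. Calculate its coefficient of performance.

COP_HP ≈ 10.1

T_C = -2 °C → -2 + 273.15 = 271.15 K.
Reversible heating COP: COP_HP = T_H/(T_H − T_C) = 301.00/(301.00 − 271.15) = 10.1.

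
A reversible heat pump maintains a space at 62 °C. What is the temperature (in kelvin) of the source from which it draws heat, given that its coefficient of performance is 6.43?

T_H = 62 °C → 62 + 273.15 = 335.15 K.
COP_HP = T_H/(T_H − T_C) ⇒ T_C = T_H·(COP_HP − 1)/COP_HP = 335.15 × (6.43 − 1)/6.43 = 283 K.

T_C ≈ 283 K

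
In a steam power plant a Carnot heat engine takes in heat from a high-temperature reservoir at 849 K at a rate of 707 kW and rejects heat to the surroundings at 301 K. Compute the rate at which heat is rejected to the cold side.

Carnot efficiency: η = 1 − T_C/T_H = 1 − 301.00/849.00 = 0.6455.
For a reversible cycle Q_C/Q_H = T_C/T_H, so Q_C = 707 × 301.00/849.00 = 251 kW.

Q̇_C ≈ 251 kW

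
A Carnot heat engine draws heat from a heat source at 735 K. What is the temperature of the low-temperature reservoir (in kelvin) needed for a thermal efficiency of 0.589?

T_C ≈ 302 K

From η = 1 − T_C/T_H, T_C = T_H·(1 − η) = 735.00 × (1 − 0.589) = 302 K.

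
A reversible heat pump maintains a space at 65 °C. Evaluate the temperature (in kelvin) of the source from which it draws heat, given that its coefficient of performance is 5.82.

T_C ≈ 280.0 K

T_H = 65 °C → 65 + 273.15 = 338.15 K.
COP_HP = T_H/(T_H − T_C) ⇒ T_C = T_H·(COP_HP − 1)/COP_HP = 338.15 × (5.82 − 1)/5.82 = 280.0 K.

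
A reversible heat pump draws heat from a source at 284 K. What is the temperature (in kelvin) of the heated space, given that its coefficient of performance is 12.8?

T_H ≈ 308.1 K

COP_HP = T_H/(T_H − T_C) ⇒ T_H = T_C·COP_HP/(COP_HP − 1) = 284.00 × 12.8/(12.8 − 1) = 308.1 K.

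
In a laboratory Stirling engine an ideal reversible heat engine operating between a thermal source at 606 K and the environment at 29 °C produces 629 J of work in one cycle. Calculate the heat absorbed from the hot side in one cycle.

T_C = 29 °C → 29 + 273.15 = 302.15 K.
Since the cycle is reversible, η = 1 − T_C/T_H = 1 − 302.15/606.00 = 0.5014.
Q_H = W/η = 629/0.5014 = 1254 J.

Q_H ≈ 1254 J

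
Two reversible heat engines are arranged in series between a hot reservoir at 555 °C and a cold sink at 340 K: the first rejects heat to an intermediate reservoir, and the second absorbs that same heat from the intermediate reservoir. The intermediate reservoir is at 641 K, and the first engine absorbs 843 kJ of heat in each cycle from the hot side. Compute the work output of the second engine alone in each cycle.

T_H = 555 °C → 555 + 273.15 = 828.15 K.
Heat entering the second stage: Q_m = Q_H·(T_m/T_H) = 843 × 641.00/828.15 = 652.5 kJ.
Second-stage efficiency η₂ = 1 − T_C/T_m = 1 − 340.00/641.00 = 0.4696, so W₂ = η₂·Q_m = 306.4 kJ.

W₂ ≈ 306.4 kJ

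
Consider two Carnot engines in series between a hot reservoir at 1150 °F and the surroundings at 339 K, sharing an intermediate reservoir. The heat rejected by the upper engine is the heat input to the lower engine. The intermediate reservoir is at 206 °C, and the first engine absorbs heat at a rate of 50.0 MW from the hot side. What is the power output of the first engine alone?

Ẇ₁ ≈ 23.2 MW

T_H = 1150 °F → (1150 − 32) × 5/9 = 621.11 °C = 894.26 K.
T_m = 206 °C → 206 + 273.15 = 479.15 K.
First-stage efficiency η₁ = 1 − T_m/T_H = 1 − 479.15/894.26 = 0.4642.
W₁ = η₁·Q_H = 0.4642 × 50.0 = 23.2 MW.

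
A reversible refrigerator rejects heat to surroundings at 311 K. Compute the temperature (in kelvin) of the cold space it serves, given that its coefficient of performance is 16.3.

T_C ≈ 293 K

COP_R = T_C/(T_H − T_C) ⇒ T_C = T_H·COP_R/(1 + COP_R) = 311.00 × 16.3/(1 + 16.3) = 293 K.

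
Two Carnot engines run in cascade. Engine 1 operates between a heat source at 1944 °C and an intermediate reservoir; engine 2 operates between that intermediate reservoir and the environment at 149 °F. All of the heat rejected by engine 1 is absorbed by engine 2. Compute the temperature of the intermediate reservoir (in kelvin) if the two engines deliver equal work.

T_m ≈ 1280 K

T_H = 1944 °C → 1944 + 273.15 = 2217.15 K.
T_C = 149 °F → (149 − 32) × 5/9 = 65.00 °C = 338.15 K.
For reversible stages Q_m = Q_H·(T_m/T_H). Setting W₁ = Q_H(1 − T_m/T_H) equal to W₂ = Q_m(1 − T_C/T_m) = Q_H·(T_m − T_C)/T_H gives T_H − T_m = T_m − T_C, so T_m = (T_H + T_C)/2 = (2217.15 + 338.15)/2 = 1280 K.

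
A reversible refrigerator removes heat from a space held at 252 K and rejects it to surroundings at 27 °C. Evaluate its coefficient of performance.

COP_R ≈ 5.23

T_H = 27 °C → 27 + 273.15 = 300.15 K.
COP_R = T_C/(T_H − T_C) = 252.00/(300.15 − 252.00) = 5.23.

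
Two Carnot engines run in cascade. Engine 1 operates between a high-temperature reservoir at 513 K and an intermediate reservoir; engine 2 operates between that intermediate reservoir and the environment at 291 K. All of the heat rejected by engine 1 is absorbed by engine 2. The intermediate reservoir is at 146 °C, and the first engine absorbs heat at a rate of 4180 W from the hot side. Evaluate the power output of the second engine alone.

T_m = 146 °C → 146 + 273.15 = 419.15 K.
Heat entering the second stage: Q_m = Q_H·(T_m/T_H) = 4180 × 419.15/513.00 = 3420 W.
Second-stage efficiency η₂ = 1 − T_C/T_m = 1 − 291.00/419.15 = 0.3057, so W₂ = η₂·Q_m = 1040 W.

Ẇ₂ ≈ 1040 W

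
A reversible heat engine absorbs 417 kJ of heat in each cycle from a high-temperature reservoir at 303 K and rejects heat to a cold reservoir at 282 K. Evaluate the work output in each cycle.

W ≈ 28.9 kJ

For a reversible engine, η = 1 − T_C/T_H = 1 − 282.00/303.00 = 0.0693.
W = η·Q_H = 0.0693 × 417 = 28.9 kJ.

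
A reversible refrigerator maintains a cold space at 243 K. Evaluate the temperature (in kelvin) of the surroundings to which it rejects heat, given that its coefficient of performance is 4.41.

COP_R = T_C/(T_H − T_C) ⇒ T_H = T_C·(1 + 1/COP_R) = 243.00 × (1 + 1/4.41) = 298.1 K.

T_H ≈ 298.1 K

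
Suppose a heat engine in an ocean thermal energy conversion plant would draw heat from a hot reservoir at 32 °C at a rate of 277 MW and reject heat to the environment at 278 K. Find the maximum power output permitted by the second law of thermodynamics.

Ẇ_max ≈ 24.6 MW

T_H = 32 °C → 32 + 273.15 = 305.15 K.
No engine can exceed the Carnot limit: η_max = 1 − T_C/T_H = 1 − 278.00/305.15 = 0.0890.
W_max = η_max · Q_H = 0.0890 × 277 = 24.6 MW.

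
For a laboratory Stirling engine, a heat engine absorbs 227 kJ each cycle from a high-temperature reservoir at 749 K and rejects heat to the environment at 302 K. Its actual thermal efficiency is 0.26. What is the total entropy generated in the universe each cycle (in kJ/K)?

W = η·Q_H = 0.26 × 227 = 59.02 kJ, so Q_C = Q_H − W = 168.0 kJ.
Entropy balance on the reservoirs: −Q_H/T_H = -0.3031 kJ/K, +Q_C/T_C = 0.5562 kJ/K.
ΔS_univ = −Q_H/T_H + Q_C/T_C = 0.2532 kJ/K (> 0, since η = 0.26 < η_Carnot = 0.597).

ΔS_univ ≈ 0.2532 kJ/K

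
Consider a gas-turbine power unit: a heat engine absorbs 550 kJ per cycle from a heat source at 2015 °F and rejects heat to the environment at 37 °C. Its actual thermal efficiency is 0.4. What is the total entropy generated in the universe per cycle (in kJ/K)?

ΔS_univ ≈ 0.6639 kJ/K

T_H = 2015 °F → (2015 − 32) × 5/9 = 1101.67 °C = 1374.82 K.
T_C = 37 °C → 37 + 273.15 = 310.15 K.
W = η·Q_H = 0.4 × 550 = 220.0 kJ, so Q_C = Q_H − W = 330.0 kJ.
The hot reservoir loses entropy Q_H/T_H = 550/1374.82 = 0.4001 kJ/K; the cold reservoir gains Q_C/T_C = 330.0/310.15 = 1.064 kJ/K.
ΔS_univ = −Q_H/T_H + Q_C/T_C = 0.6639 kJ/K (> 0, since η = 0.4 < η_Carnot = 0.774).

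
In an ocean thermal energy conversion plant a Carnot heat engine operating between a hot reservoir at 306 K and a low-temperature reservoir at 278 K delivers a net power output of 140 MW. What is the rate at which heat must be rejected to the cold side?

η_rev = 1 − T_C/T_H = 1 − 278.00/306.00 = 0.0915.
Since Q_C/Q_H = T_C/T_H and Q_H = W/η, Q_C = W·T_C/(T_H − T_C) = 140 × 278.00/28.00 = 1390 MW.

Q̇_C ≈ 1390 MW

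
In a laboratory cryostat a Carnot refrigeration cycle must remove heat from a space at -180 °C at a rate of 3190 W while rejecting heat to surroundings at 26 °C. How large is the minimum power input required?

Ẇ_in ≈ 7050 W

T_H = 26 °C → 26 + 273.15 = 299.15 K.
T_C = -180 °C → -180 + 273.15 = 93.15 K.
Carnot COP: COP_R = T_C/(T_H − T_C) = 93.15/206.00 = 0.4522.
W = Q_C/COP_R = 3190/0.4522 = 7050 W.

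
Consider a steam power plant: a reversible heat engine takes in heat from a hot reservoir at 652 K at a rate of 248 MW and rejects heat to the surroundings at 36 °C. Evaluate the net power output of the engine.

Ẇ ≈ 130 MW

T_C = 36 °C → 36 + 273.15 = 309.15 K.
Carnot efficiency: η = 1 − T_C/T_H = 1 − 309.15/652.00 = 0.5258.
W = η·Q_H = 0.5258 × 248 = 130 MW.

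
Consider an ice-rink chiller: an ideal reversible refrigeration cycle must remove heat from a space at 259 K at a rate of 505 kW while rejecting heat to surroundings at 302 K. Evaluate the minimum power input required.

Carnot COP: COP_R = T_C/(T_H − T_C) = 259.00/43.00 = 6.0233.
W = Q_C/COP_R = 505/6.0233 = 83.84 kW.

Ẇ_in ≈ 83.84 kW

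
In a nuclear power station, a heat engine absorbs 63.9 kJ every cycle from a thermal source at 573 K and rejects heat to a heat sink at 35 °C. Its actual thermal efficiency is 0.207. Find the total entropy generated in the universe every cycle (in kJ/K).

ΔS_univ ≈ 0.0529 kJ/K

T_C = 35 °C → 35 + 273.15 = 308.15 K.
W = η·Q_H = 0.207 × 63.9 = 13.23 kJ, so Q_C = Q_H − W = 50.67 kJ.
The hot reservoir loses entropy Q_H/T_H = 63.9/573.00 = 0.1115 kJ/K; the cold reservoir gains Q_C/T_C = 50.67/308.15 = 0.1644 kJ/K.
ΔS_univ = −Q_H/T_H + Q_C/T_C = 0.0529 kJ/K (> 0, since η = 0.207 < η_Carnot = 0.462).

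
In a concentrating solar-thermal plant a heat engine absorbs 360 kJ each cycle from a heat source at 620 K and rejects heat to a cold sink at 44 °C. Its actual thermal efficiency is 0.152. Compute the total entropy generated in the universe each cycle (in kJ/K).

T_C = 44 °C → 44 + 273.15 = 317.15 K.
W = η·Q_H = 0.152 × 360 = 54.72 kJ, so Q_C = Q_H − W = 305.3 kJ.
The hot reservoir loses entropy Q_H/T_H = 360/620.00 = 0.5806 kJ/K; the cold reservoir gains Q_C/T_C = 305.3/317.15 = 0.9626 kJ/K.
ΔS_univ = −Q_H/T_H + Q_C/T_C = 0.3819 kJ/K (> 0, since η = 0.152 < η_Carnot = 0.488).

ΔS_univ ≈ 0.3819 kJ/K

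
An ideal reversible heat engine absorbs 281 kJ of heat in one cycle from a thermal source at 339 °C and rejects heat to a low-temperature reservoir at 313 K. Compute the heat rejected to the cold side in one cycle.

T_H = 339 °C → 339 + 273.15 = 612.15 K.
Carnot efficiency: η = 1 − T_C/T_H = 1 − 313.00/612.15 = 0.4887.
For a reversible cycle Q_C/Q_H = T_C/T_H, so Q_C = 281 × 313.00/612.15 = 144 kJ.

Q_C ≈ 144 kJ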